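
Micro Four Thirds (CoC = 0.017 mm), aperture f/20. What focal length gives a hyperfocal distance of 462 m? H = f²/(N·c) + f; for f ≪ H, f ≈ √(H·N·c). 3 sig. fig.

From H = f²/(N·c) + f, with f ≪ H: f ≈ √(H·N·c) = √(462000 × 20 × 0.017) = √157080 ≈ 396.3 mm.
The +f correction barely moves this — solving exactly, f² + N·c·f − N·c·H = 0 ⇒ f = (−N·c + √((N·c)² + 4·N·c·H))/2 = (−0.34 + √628320)/2 ≈ 396.16 mm, so f ≈ 396 mm.

396 mm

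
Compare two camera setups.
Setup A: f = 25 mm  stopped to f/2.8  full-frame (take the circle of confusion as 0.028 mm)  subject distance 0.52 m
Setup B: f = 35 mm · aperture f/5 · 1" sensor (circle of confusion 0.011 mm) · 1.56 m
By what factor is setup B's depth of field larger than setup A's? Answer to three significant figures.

Setup A: H = 25²/(2.8×0.028) + 25 ≈ 7996.9 mm; DoF = Df − Dn = 554.426 − 489.599 ≈ 64.827 mm.
Setup B: H = 35²/(5×0.011) + 35 ≈ 22307.7 mm; DoF = Df − Dn = 1674.66 − 1460.03 ≈ 214.63 mm.
Ratio = 214.63 / 64.827 ≈ 3.31.

3.31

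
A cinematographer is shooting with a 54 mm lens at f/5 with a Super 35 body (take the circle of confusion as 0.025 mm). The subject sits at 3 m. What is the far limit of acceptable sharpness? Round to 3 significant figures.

Hyperfocal distance H = f²/(N·c) + f = 54²/(5 × 0.025) + 54 = 2916/0.125 + 54 ≈ 23382.0 mm ≈ 23.38 m.
Far limit Df = s·(H − f)/(H − s) = 3000 × (23382.0 − 54) / (23382.0 − 3000) = 3000 × 23328.0 / 20382.0 ≈ 3433.6 mm ≈ 3.43 m.

3.43 m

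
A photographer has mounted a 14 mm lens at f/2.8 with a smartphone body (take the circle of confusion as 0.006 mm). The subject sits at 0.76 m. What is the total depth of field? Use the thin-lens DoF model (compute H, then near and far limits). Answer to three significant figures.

97.6 mm

Hyperfocal distance H = f²/(N·c) + f = 14²/(2.8 × 0.006) + 14 = 196/0.0168 + 14 ≈ 11680.7 mm ≈ 11.68 m.
Near limit Dn = s·(H − f)/(H + s − 2f) = 760 × (11680.7 − 14) / (11680.7 + 760 − 2 × 14) = 760 × 11666.7 / 12412.7 ≈ 714.324 mm.
Far limit Df = s·(H − f)/(H − s) = 760 × (11680.7 − 14) / (11680.7 − 760) = 760 × 11666.7 / 10920.7 ≈ 811.916 mm.
Depth of field = Df − Dn = 811.916 − 714.324 ≈ 97.592 mm.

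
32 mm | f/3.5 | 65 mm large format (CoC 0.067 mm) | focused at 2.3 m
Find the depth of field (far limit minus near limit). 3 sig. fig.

Hyperfocal distance H = f²/(N·c) + f = 32²/(3.5 × 0.067) + 32 = 1024/0.2345 + 32 ≈ 4398.7 mm ≈ 4.399 m.
Near limit Dn = s·(H − f)/(H + s − 2f) = 2300 × (4398.7 − 32) / (4398.7 + 2300 − 2 × 32) = 2300 × 4366.7 / 6634.7 ≈ 1513.8 mm.
Far limit Df = s·(H − f)/(H − s) = 2300 × (4398.7 − 32) / (4398.7 − 2300) = 2300 × 4366.7 / 2098.7 ≈ 4785.5 mm.
Depth of field = Df − Dn = 4785.5 − 1513.8 ≈ 3271.7 mm ≈ 3.27 m.

3.27 m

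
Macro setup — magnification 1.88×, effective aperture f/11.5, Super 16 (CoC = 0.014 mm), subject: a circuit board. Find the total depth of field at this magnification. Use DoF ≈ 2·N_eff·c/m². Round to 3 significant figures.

0.0911 mm

At magnification m, DoF ≈ 2·N_eff·c/m² = 2 × 11.5 × 0.014 / 1.88² = 0.322 / 3.534 ≈ 0.0911 mm.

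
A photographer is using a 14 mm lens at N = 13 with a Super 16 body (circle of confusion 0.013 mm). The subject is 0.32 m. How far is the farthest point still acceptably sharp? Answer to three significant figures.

435 mm

Hyperfocal distance H = f²/(N·c) + f = 14²/(13 × 0.013) + 14 = 196/0.169 + 14 ≈ 1173.8 mm ≈ 1.174 m.
Far limit Df = s·(H − f)/(H − s) = 320 × (1173.8 − 14) / (1173.8 − 320) = 320 × 1159.8 / 853.8 ≈ 434.69 mm.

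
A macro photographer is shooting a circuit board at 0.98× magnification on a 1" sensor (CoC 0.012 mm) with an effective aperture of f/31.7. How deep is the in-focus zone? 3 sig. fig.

0.792 mm

At magnification m, DoF ≈ 2·N_eff·c/m² = 2 × 31.7 × 0.012 / 0.98² = 0.7608 / 0.9604 ≈ 0.792 mm.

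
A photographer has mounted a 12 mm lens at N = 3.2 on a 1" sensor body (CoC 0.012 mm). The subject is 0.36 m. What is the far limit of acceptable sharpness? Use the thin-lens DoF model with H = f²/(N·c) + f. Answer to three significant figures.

Hyperfocal distance H = f²/(N·c) + f = 12²/(3.2 × 0.012) + 12 = 144/0.0384 + 12 ≈ 3762.0 mm ≈ 3.762 m.
Far limit Df = s·(H − f)/(H − s) = 360 × (3762.0 − 12) / (3762.0 − 360) = 360 × 3750.0 / 3402.0 ≈ 396.83 mm.

397 mm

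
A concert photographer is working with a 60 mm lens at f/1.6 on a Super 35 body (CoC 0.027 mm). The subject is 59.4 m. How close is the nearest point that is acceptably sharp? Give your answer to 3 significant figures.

34.7 m

Hyperfocal distance H = f²/(N·c) + f = 60²/(1.6 × 0.027) + 60 = 3600/0.0432 + 60 ≈ 83393.3 mm ≈ 83.39 m.
Near limit Dn = s·(H − f)/(H + s − 2f) = 59400 × (83393.3 − 60) / (83393.3 + 59400 − 2 × 60) = 59400 × 83333.3 / 142673.3 ≈ 34695 mm ≈ 34.7 m.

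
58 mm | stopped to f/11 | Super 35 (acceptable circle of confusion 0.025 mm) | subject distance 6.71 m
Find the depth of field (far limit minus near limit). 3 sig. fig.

Hyperfocal distance H = f²/(N·c) + f = 58²/(11 × 0.025) + 58 = 3364/0.275 + 58 ≈ 12290.7 mm ≈ 12.29 m.
Near limit Dn = s·(H − f)/(H + s − 2f) = 6710 × (12290.7 − 58) / (12290.7 + 6710 − 2 × 58) = 6710 × 12232.7 / 18884.7 ≈ 4346 mm.
Far limit Df = s·(H − f)/(H − s) = 6710 × (12290.7 − 58) / (12290.7 − 6710) = 6710 × 12232.7 / 5580.7 ≈ 14708 mm.
Depth of field = Df − Dn = 14708 − 4346 ≈ 10362 mm ≈ 10.4 m.

10.4 m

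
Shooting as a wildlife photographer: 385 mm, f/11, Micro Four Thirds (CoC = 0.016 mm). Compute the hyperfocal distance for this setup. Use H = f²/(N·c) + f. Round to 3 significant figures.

Hyperfocal distance H = f²/(N·c) + f = 385²/(11 × 0.016) + 385 = 148225/0.176 + 385 ≈ 842572.5 mm ≈ 843 m.

843 m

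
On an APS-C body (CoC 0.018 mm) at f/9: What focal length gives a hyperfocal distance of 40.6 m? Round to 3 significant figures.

81.0 mm

From H = f²/(N·c) + f, with f ≪ H: f ≈ √(H·N·c) = √(40600 × 9 × 0.018) = √6577.2 ≈ 81.10 mm.
Exact: f² + N·c·f − N·c·H = 0 ⇒ f = (−N·c + √((N·c)² + 4·N·c·H))/2 = (−0.162 + √26309)/2 ≈ 81.019 mm ≈ 81.0 mm.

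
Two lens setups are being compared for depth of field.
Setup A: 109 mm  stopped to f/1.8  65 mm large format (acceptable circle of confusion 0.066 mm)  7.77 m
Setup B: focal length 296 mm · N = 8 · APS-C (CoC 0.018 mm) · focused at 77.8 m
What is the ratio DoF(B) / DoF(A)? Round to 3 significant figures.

16.8

Setup A: H = 109²/(1.8×0.066) + 109 ≈ 100117.4 mm; DoF = Df − Dn = 8414.6 − 7217.1 ≈ 1197.5 mm.
Setup B: H = 296²/(8×0.018) + 296 ≈ 608740.4 mm; DoF = Df − Dn = 89157 − 69010 ≈ 20147 mm.
Ratio = 20147 / 1197.5 ≈ 16.8.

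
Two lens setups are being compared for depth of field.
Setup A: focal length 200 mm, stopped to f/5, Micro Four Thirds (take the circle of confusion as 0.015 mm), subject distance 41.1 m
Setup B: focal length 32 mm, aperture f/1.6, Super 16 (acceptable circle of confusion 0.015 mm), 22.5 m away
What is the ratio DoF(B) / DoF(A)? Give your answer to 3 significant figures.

Setup A: H = 200²/(5×0.015) + 200 ≈ 533533.3 mm; DoF = Df − Dn = 44513.6 − 38172.6 ≈ 6341.0 mm.
Setup B: H = 32²/(1.6×0.015) + 32 ≈ 42698.7 mm; DoF = Df − Dn = 47528 − 14739 ≈ 32789 mm.
Ratio = 32789 / 6341.0 ≈ 5.17.

5.17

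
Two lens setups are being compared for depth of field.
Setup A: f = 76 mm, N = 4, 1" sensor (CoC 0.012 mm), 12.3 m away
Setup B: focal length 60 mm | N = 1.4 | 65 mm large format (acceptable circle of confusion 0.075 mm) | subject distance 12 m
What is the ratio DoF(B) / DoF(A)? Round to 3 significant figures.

3.77

Setup A: H = 76²/(4×0.012) + 76 ≈ 120409.3 mm; DoF = Df − Dn = 13690.8 − 11165.7 ≈ 2525.1 mm.
Setup B: H = 60²/(1.4×0.075) + 60 ≈ 34345.7 mm; DoF = Df − Dn = 18412.0 − 8900.4 ≈ 9511.6 mm.
Ratio = 9511.6 / 2525.1 ≈ 3.77.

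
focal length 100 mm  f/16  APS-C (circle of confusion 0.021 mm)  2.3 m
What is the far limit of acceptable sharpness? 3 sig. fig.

Hyperfocal distance H = f²/(N·c) + f = 100²/(16 × 0.021) + 100 = 10000/0.336 + 100 ≈ 29861.9 mm ≈ 29.86 m.
Far limit Df = s·(H − f)/(H − s) = 2300 × (29861.9 − 100) / (29861.9 − 2300) = 2300 × 29761.9 / 27561.9 ≈ 2483.6 mm ≈ 2.48 m.

2.48 m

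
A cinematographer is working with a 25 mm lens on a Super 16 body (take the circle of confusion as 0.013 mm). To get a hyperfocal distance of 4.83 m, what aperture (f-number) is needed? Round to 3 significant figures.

Rearrange H = f²/(N·c) + f for N: N = f² / ((H − f)·c).
N = 25² / ((4830 − 25) × 0.013) = 625 / 62.46 ≈ 10.

f/10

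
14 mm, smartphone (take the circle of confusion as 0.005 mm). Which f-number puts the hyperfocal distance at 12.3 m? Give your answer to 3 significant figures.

f/3.19

Rearrange H = f²/(N·c) + f for N: N = f² / ((H − f)·c).
N = 14² / ((12300 − 14) × 0.005) = 196 / 61.43 ≈ 3.19.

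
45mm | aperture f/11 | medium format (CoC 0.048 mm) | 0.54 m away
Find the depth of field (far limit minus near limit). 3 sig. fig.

142 mm

Hyperfocal distance H = f²/(N·c) + f = 45²/(11 × 0.048) + 45 = 2025/0.528 + 45 ≈ 3880.2 mm ≈ 3.880 m.
Near limit Dn = s·(H − f)/(H + s − 2f) = 540 × (3880.2 − 45) / (3880.2 + 540 − 2 × 45) = 540 × 3835.2 / 4330.2 ≈ 478.27 mm.
Far limit Df = s·(H − f)/(H − s) = 540 × (3880.2 − 45) / (3880.2 − 540) = 540 × 3835.2 / 3340.2 ≈ 620.02 mm.
Depth of field = Df − Dn = 620.02 − 478.27 ≈ 141.75 mm.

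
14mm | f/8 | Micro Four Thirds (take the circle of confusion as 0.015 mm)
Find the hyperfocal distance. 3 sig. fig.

Hyperfocal distance H = f²/(N·c) + f = 14²/(8 × 0.015) + 14 = 196/0.12 + 14 ≈ 1647.3 mm ≈ 1.65 m.

1.65 m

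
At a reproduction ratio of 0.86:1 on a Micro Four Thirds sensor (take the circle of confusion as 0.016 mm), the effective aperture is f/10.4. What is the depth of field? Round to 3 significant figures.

At magnification m, DoF ≈ 2·N_eff·c/m² = 2 × 10.4 × 0.016 / 0.86² = 0.3328 / 0.7396 ≈ 0.45 mm.

0.450 mm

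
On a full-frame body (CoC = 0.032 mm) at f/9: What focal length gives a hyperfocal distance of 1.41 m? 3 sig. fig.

20.0 mm

From H = f²/(N·c) + f, with f ≪ H: f ≈ √(H·N·c) = √(1410 × 9 × 0.032) = √406.08 ≈ 20.15 mm.
Exact: f² + N·c·f − N·c·H = 0 ⇒ f = (−N·c + √((N·c)² + 4·N·c·H))/2 = (−0.288 + √1624.4)/2 ≈ 20.008 mm ≈ 20.0 mm.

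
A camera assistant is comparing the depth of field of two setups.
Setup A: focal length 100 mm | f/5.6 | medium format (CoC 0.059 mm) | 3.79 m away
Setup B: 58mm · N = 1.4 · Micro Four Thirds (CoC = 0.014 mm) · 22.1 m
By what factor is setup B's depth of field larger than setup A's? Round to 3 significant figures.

6.15

Setup A: H = 100²/(5.6×0.059) + 100 ≈ 30366.3 mm; DoF = Df − Dn = 4316.22 − 3378.14 ≈ 938.08 mm.
Setup B: H = 58²/(1.4×0.014) + 58 ≈ 171690.7 mm; DoF = Df − Dn = 25356.4 − 19584.8 ≈ 5771.6 mm.
Ratio = 5771.6 / 938.08 ≈ 6.15.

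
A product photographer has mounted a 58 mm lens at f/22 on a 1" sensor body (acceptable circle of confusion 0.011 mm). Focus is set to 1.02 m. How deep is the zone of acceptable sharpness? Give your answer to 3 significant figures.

142 mm

Hyperfocal distance H = f²/(N·c) + f = 58²/(22 × 0.011) + 58 = 3364/0.242 + 58 ≈ 13958.8 mm ≈ 13.96 m.
Near limit Dn = s·(H − f)/(H + s − 2f) = 1020 × (13958.8 − 58) / (13958.8 + 1020 − 2 × 58) = 1020 × 13900.8 / 14862.8 ≈ 953.98 mm.
Far limit Df = s·(H − f)/(H − s) = 1020 × (13958.8 − 58) / (13958.8 − 1020) = 1020 × 13900.8 / 12938.8 ≈ 1095.84 mm.
Depth of field = Df − Dn = 1095.84 − 953.98 ≈ 141.86 mm.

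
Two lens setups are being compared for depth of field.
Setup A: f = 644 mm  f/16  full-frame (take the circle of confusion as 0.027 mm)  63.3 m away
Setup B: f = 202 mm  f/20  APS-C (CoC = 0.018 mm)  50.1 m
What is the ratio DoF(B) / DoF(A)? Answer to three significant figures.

6.59

Setup A: H = 644²/(16×0.027) + 644 ≈ 960681.0 mm; DoF = Df − Dn = 67719.7 − 59421.9 ≈ 8297.8 mm.
Setup B: H = 202²/(20×0.018) + 202 ≈ 113546.4 mm; DoF = Df − Dn = 89502 − 34786 ≈ 54716 mm.
Ratio = 54716 / 8297.8 ≈ 6.59.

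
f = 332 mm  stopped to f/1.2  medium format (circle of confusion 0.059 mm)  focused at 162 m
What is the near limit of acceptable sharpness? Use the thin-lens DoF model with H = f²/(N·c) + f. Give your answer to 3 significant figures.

147 m

Hyperfocal distance H = f²/(N·c) + f = 332²/(1.2 × 0.059) + 332 = 110224/0.0708 + 332 ≈ 1557168.2 mm ≈ 1557 m.
Near limit Dn = s·(H − f)/(H + s − 2f) = 162000 × (1557168.2 − 332) / (1557168.2 + 162000 − 2 × 332) = 162000 × 1556836.2 / 1718504.2 ≈ 146760 mm ≈ 147 m.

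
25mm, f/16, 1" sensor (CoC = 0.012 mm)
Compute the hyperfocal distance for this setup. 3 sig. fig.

3.28 m

Hyperfocal distance H = f²/(N·c) + f = 25²/(16 × 0.012) + 25 = 625/0.192 + 25 ≈ 3280.2 mm ≈ 3.28 m.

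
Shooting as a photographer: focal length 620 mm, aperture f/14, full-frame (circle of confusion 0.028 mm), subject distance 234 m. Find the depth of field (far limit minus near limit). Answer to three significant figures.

Hyperfocal distance H = f²/(N·c) + f = 620²/(14 × 0.028) + 620 = 384400/0.392 + 620 ≈ 981232.2 mm ≈ 981.2 m.
Near limit Dn = s·(H − f)/(H + s − 2f) = 234000 × (981232.2 − 620) / (981232.2 + 234000 − 2 × 620) = 234000 × 980612.2 / 1213992.2 ≈ 189015 mm.
Far limit Df = s·(H − f)/(H − s) = 234000 × (981232.2 − 620) / (981232.2 − 234000) = 234000 × 980612.2 / 747232.2 ≈ 307084 mm.
Depth of field = Df − Dn = 307084 − 189015 ≈ 118069 mm ≈ 118 m.

118 m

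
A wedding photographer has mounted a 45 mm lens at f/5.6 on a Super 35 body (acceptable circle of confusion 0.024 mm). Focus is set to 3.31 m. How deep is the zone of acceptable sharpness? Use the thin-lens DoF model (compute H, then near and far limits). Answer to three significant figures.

1.51 m

Hyperfocal distance H = f²/(N·c) + f = 45²/(5.6 × 0.024) + 45 = 2025/0.1344 + 45 ≈ 15112.0 mm ≈ 15.11 m.
Near limit Dn = s·(H − f)/(H + s − 2f) = 3310 × (15112.0 − 45) / (15112.0 + 3310 − 2 × 45) = 3310 × 15067.0 / 18332.0 ≈ 2720.5 mm.
Far limit Df = s·(H − f)/(H − s) = 3310 × (15112.0 − 45) / (15112.0 − 3310) = 3310 × 15067.0 / 11802.0 ≈ 4225.7 mm.
Depth of field = Df − Dn = 4225.7 − 2720.5 ≈ 1505.2 mm ≈ 1.51 m.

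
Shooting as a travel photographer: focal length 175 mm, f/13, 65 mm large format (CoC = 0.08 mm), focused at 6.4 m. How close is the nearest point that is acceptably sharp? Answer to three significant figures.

5.28 m

Hyperfocal distance H = f²/(N·c) + f = 175²/(13 × 0.08) + 175 = 30625/1.04 + 175 ≈ 29622.1 mm ≈ 29.62 m.
Near limit Dn = s·(H − f)/(H + s − 2f) = 6400 × (29622.1 − 175) / (29622.1 + 6400 − 2 × 175) = 6400 × 29447.1 / 35672.1 ≈ 5283.2 mm ≈ 5.28 m.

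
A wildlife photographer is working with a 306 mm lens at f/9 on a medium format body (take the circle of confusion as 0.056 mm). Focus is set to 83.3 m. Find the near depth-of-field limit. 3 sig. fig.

Hyperfocal distance H = f²/(N·c) + f = 306²/(9 × 0.056) + 306 = 93636/0.504 + 306 ≈ 186091.7 mm ≈ 186.1 m.
Near limit Dn = s·(H − f)/(H + s − 2f) = 83300 × (186091.7 − 306) / (186091.7 + 83300 − 2 × 306) = 83300 × 185785.7 / 268779.7 ≈ 57579 mm ≈ 57.6 m.

57.6 m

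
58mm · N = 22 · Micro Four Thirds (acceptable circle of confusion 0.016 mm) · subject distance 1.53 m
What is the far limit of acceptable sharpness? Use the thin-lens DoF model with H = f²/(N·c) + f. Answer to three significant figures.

1.81 m

Hyperfocal distance H = f²/(N·c) + f = 58²/(22 × 0.016) + 58 = 3364/0.352 + 58 ≈ 9614.8 mm ≈ 9.615 m.
Far limit Df = s·(H − f)/(H − s) = 1530 × (9614.8 − 58) / (9614.8 − 1530) = 1530 × 9556.8 / 8084.8 ≈ 1808.6 mm ≈ 1.81 m.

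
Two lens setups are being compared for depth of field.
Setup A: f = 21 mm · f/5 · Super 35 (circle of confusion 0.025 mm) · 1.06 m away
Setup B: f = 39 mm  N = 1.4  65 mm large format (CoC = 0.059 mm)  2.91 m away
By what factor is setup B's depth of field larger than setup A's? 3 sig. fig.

Setup A: H = 21²/(5×0.025) + 21 ≈ 3549.0 mm; DoF = Df − Dn = 1502.48 − 818.85 ≈ 683.63 mm.
Setup B: H = 39²/(1.4×0.059) + 39 ≈ 18453.0 mm; DoF = Df − Dn = 3447.51 − 2517.49 ≈ 930.02 mm.
Ratio = 930.02 / 683.63 ≈ 1.36.

1.36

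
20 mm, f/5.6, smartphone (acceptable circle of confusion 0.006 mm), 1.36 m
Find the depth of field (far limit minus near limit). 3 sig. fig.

Hyperfocal distance H = f²/(N·c) + f = 20²/(5.6 × 0.006) + 20 = 400/0.0336 + 20 ≈ 11924.8 mm ≈ 11.92 m.
Near limit Dn = s·(H − f)/(H + s − 2f) = 1360 × (11924.8 − 20) / (11924.8 + 1360 − 2 × 20) = 1360 × 11904.8 / 13244.8 ≈ 1222.41 mm.
Far limit Df = s·(H − f)/(H − s) = 1360 × (11924.8 − 20) / (11924.8 − 1360) = 1360 × 11904.8 / 10564.8 ≈ 1532.50 mm.
Depth of field = Df − Dn = 1532.50 − 1222.41 ≈ 310.09 mm.

310 mm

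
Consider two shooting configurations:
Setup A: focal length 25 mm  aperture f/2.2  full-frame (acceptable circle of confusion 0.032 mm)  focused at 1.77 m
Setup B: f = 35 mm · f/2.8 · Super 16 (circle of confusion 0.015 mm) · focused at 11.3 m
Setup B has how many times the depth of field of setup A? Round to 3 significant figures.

Setup A: H = 25²/(2.2×0.032) + 25 ≈ 8902.8 mm; DoF = Df − Dn = 2203.02 − 1479.24 ≈ 723.78 mm.
Setup B: H = 35²/(2.8×0.015) + 35 ≈ 29201.7 mm; DoF = Df − Dn = 18411 − 8152 ≈ 10259 mm.
Ratio = 10259 / 723.78 ≈ 14.2.

14.2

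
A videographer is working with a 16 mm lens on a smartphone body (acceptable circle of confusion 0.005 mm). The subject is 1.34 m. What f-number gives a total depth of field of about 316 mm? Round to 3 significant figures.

f/4.50

Write h = H − f = f²/(N·c). The thin-lens limits are Dn = s·h/(h + (s−f)) and Df = s·h/(h − (s−f)), so DoF = Df − Dn = 2·s·(s−f)·h / (h² − (s−f)²).
That is a quadratic in h: DoF·h² − 2·s·(s−f)·h − DoF·(s−f)² = 0 ⇒ h = (s−f)·(s + √(s² + DoF²)) / DoF = 1324 × (1340 + √(1340² + 316²)) / 316 = 1324 × (1340 + 1376.76) / 316 ≈ 11383 mm.
Then N = f²/(c·h) = 16² / (0.005 × 11383) = 256 / 56.914 ≈ 4.50.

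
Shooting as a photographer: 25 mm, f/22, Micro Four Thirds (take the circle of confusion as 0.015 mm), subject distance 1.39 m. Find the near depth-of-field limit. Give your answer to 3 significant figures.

0.808 m

Hyperfocal distance H = f²/(N·c) + f = 25²/(22 × 0.015) + 25 = 625/0.33 + 25 ≈ 1918.9 mm ≈ 1.919 m.
Near limit Dn = s·(H − f)/(H + s − 2f) = 1390 × (1918.9 − 25) / (1918.9 + 1390 − 2 × 25) = 1390 × 1893.9 / 3258.9 ≈ 807.80 mm ≈ 0.808 m.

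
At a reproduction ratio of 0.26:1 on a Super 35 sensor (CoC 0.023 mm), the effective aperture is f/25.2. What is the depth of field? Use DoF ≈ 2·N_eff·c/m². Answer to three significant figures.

At magnification m, DoF ≈ 2·N_eff·c/m² = 2 × 25.2 × 0.023 / 0.26² = 1.159 / 0.0676 ≈ 17.1 mm.

17.1 mm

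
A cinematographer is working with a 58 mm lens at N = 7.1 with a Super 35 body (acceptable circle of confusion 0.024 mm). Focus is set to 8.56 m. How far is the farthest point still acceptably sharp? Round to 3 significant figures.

Hyperfocal distance H = f²/(N·c) + f = 58²/(7.1 × 0.024) + 58 = 3364/0.1704 + 58 ≈ 19799.8 mm ≈ 19.80 m.
Far limit Df = s·(H − f)/(H − s) = 8560 × (19799.8 − 58) / (19799.8 − 8560) = 8560 × 19741.8 / 11239.8 ≈ 15035 mm ≈ 15.0 m.

15.0 m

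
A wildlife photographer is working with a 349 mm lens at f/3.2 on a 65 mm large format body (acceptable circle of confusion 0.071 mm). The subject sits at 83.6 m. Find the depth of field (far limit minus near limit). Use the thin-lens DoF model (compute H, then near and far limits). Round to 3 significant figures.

26.6 m

Hyperfocal distance H = f²/(N·c) + f = 349²/(3.2 × 0.071) + 349 = 121801/0.2272 + 349 ≈ 536445.0 mm ≈ 536.4 m.
Near limit Dn = s·(H − f)/(H + s − 2f) = 83600 × (536445.0 − 349) / (536445.0 + 83600 − 2 × 349) = 83600 × 536096.0 / 619347.0 ≈ 72363 mm.
Far limit Df = s·(H − f)/(H − s) = 83600 × (536445.0 − 349) / (536445.0 − 83600) = 83600 × 536096.0 / 452845.0 ≈ 98969 mm.
Depth of field = Df − Dn = 98969 − 72363 ≈ 26606 mm ≈ 26.6 m.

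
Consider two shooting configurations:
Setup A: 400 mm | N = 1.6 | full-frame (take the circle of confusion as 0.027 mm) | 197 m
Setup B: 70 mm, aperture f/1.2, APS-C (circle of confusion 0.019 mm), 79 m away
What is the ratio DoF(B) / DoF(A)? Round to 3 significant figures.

3.20

Setup A: H = 400²/(1.6×0.027) + 400 ≈ 3704103.7 mm; DoF = Df − Dn = 208043 − 187070 ≈ 20973 mm.
Setup B: H = 70²/(1.2×0.019) + 70 ≈ 214982.3 mm; DoF = Df − Dn = 124855 − 57780 ≈ 67075 mm.
Ratio = 67075 / 20973 ≈ 3.20.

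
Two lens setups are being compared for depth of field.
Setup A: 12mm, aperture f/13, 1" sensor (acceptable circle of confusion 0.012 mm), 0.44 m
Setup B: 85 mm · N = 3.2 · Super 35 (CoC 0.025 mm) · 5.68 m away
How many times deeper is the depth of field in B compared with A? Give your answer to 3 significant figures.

Setup A: H = 12²/(13×0.012) + 12 ≈ 935.1 mm; DoF = Df − Dn = 820.39 − 300.61 ≈ 519.78 mm.
Setup B: H = 85²/(3.2×0.025) + 85 ≈ 90397.5 mm; DoF = Df − Dn = 6055.12 − 5348.64 ≈ 706.48 mm.
Ratio = 706.48 / 519.78 ≈ 1.36.

1.36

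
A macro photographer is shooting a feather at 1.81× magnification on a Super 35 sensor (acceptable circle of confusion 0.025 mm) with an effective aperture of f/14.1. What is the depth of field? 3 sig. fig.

At magnification m, DoF ≈ 2·N_eff·c/m² = 2 × 14.1 × 0.025 / 1.81² = 0.705 / 3.276 ≈ 0.215 mm.

0.215 mm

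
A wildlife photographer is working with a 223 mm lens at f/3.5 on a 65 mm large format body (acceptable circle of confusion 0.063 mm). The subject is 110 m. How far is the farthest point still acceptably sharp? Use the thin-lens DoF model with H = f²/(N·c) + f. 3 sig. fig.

214 m

Hyperfocal distance H = f²/(N·c) + f = 223²/(3.5 × 0.063) + 223 = 49729/0.2205 + 223 ≈ 225751.3 mm ≈ 225.8 m.
Far limit Df = s·(H − f)/(H − s) = 110000 × (225751.3 − 223) / (225751.3 − 110000) = 110000 × 225528.3 / 115751.3 ≈ 214323 mm ≈ 214 m.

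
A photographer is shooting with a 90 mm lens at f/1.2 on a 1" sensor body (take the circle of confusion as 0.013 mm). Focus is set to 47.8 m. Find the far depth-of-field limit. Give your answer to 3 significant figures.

Hyperfocal distance H = f²/(N·c) + f = 90²/(1.2 × 0.013) + 90 = 8100/0.0156 + 90 ≈ 519320.8 mm ≈ 519.3 m.
Far limit Df = s·(H − f)/(H − s) = 47800 × (519320.8 − 90) / (519320.8 − 47800) = 47800 × 519230.8 / 471520.8 ≈ 52637 mm ≈ 52.6 m.

52.6 m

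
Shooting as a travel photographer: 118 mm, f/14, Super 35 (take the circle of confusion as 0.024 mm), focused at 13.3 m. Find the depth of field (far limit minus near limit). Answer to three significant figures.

9.41 m

Hyperfocal distance H = f²/(N·c) + f = 118²/(14 × 0.024) + 118 = 13924/0.336 + 118 ≈ 41558.5 mm ≈ 41.56 m.
Near limit Dn = s·(H − f)/(H + s − 2f) = 13300 × (41558.5 − 118) / (41558.5 + 13300 − 2 × 118) = 13300 × 41440.5 / 54622.5 ≈ 10090.3 mm.
Far limit Df = s·(H − f)/(H − s) = 13300 × (41558.5 − 118) / (41558.5 − 13300) = 13300 × 41440.5 / 28258.5 ≈ 19504.2 mm.
Depth of field = Df − Dn = 19504.2 − 10090.3 ≈ 9413.9 mm ≈ 9.41 m.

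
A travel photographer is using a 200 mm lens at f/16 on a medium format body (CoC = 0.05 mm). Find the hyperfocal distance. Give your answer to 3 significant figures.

Hyperfocal distance H = f²/(N·c) + f = 200²/(16 × 0.05) + 200 = 40000/0.8 + 200 ≈ 50200.0 mm ≈ 50.2 m.

50.2 m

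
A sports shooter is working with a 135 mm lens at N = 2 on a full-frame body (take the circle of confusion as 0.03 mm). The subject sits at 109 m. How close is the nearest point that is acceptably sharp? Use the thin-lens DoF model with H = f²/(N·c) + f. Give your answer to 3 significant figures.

Hyperfocal distance H = f²/(N·c) + f = 135²/(2 × 0.03) + 135 = 18225/0.06 + 135 ≈ 303885.0 mm ≈ 303.9 m.
Near limit Dn = s·(H − f)/(H + s − 2f) = 109000 × (303885.0 − 135) / (303885.0 + 109000 − 2 × 135) = 109000 × 303750.0 / 412615.0 ≈ 80241 mm ≈ 80.2 m.

80.2 m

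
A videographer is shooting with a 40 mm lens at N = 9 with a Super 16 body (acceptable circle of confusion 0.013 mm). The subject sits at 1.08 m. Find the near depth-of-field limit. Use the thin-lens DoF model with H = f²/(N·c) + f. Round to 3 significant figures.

Hyperfocal distance H = f²/(N·c) + f = 40²/(9 × 0.013) + 40 = 1600/0.117 + 40 ≈ 13715.2 mm ≈ 13.72 m.
Near limit Dn = s·(H − f)/(H + s − 2f) = 1080 × (13715.2 − 40) / (13715.2 + 1080 − 2 × 40) = 1080 × 13675.2 / 14715.2 ≈ 1003.7 mm ≈ 1.00 m.

1.00 m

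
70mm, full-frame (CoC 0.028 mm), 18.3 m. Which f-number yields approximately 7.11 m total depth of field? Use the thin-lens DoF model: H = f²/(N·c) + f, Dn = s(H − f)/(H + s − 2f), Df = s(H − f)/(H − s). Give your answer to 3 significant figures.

Write h = H − f = f²/(N·c). The thin-lens limits are Dn = s·h/(h + (s−f)) and Df = s·h/(h − (s−f)), so DoF = Df − Dn = 2·s·(s−f)·h / (h² − (s−f)²).
That is a quadratic in h: DoF·h² − 2·s·(s−f)·h − DoF·(s−f)² = 0 ⇒ h = (s−f)·(s + √(s² + DoF²)) / DoF = 18230 × (18300 + √(18300² + 7110²)) / 7110 = 18230 × (18300 + 19632.7) / 7110 ≈ 97259 mm.
Then N = f²/(c·h) = 70² / (0.028 × 97259) = 4900 / 2723.3 ≈ 1.80.

f/1.80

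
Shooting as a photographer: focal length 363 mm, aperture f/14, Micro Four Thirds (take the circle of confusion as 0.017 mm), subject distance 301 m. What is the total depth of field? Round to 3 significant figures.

464 m

Hyperfocal distance H = f²/(N·c) + f = 363²/(14 × 0.017) + 363 = 131769/0.238 + 363 ≈ 554014.3 mm ≈ 554.0 m.
Near limit Dn = s·(H − f)/(H + s − 2f) = 301000 × (554014.3 − 363) / (554014.3 + 301000 − 2 × 363) = 301000 × 553651.3 / 854288.3 ≈ 195074 mm.
Far limit Df = s·(H − f)/(H − s) = 301000 × (554014.3 − 363) / (554014.3 − 301000) = 301000 × 553651.3 / 253014.3 ≈ 658655 mm.
Depth of field = Df − Dn = 658655 − 195074 ≈ 463581 mm ≈ 464 m.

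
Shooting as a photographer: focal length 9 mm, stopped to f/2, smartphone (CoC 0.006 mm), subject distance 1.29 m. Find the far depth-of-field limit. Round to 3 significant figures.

1.59 m

Hyperfocal distance H = f²/(N·c) + f = 9²/(2 × 0.006) + 9 = 81/0.012 + 9 ≈ 6759.0 mm ≈ 6.759 m.
Far limit Df = s·(H − f)/(H − s) = 1290 × (6759.0 − 9) / (6759.0 − 1290) = 1290 × 6750.0 / 5469.0 ≈ 1592.2 mm ≈ 1.59 m.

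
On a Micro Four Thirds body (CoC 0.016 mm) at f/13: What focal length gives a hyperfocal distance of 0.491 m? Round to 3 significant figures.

10.0 mm

From H = f²/(N·c) + f, with f ≪ H: f ≈ √(H·N·c) = √(491 × 13 × 0.016) = √102.13 ≈ 10.11 mm.
Exact: f² + N·c·f − N·c·H = 0 ⇒ f = (−N·c + √((N·c)² + 4·N·c·H))/2 = (−0.208 + √408.56)/2 ≈ 10.002 mm ≈ 10.0 mm.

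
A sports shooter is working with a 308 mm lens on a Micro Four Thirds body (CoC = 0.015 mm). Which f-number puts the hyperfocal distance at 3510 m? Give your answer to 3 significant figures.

f/1.80

Rearrange H = f²/(N·c) + f for N: N = f² / ((H − f)·c).
N = 308² / ((3510000 − 308) × 0.015) = 94864 / 52645 ≈ 1.80.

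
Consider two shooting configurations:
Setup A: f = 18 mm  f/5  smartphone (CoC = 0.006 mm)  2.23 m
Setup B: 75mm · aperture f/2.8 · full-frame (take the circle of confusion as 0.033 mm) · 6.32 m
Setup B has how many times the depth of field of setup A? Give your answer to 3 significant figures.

1.37

Setup A: H = 18²/(5×0.006) + 18 ≈ 10818.0 mm; DoF = Df − Dn = 2804.38 − 1850.91 ≈ 953.47 mm.
Setup B: H = 75²/(2.8×0.033) + 75 ≈ 60951.6 mm; DoF = Df − Dn = 7042.4 − 5732.0 ≈ 1310.4 mm.
Ratio = 1310.4 / 953.47 ≈ 1.37.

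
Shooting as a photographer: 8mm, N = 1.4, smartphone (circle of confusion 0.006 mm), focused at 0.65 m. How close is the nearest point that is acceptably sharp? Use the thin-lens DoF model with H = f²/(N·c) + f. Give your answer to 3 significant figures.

0.599 m

Hyperfocal distance H = f²/(N·c) + f = 8²/(1.4 × 0.006) + 8 = 64/0.0084 + 8 ≈ 7627.0 mm ≈ 7.627 m.
Near limit Dn = s·(H − f)/(H + s − 2f) = 650 × (7627.0 − 8) / (7627.0 + 650 − 2 × 8) = 650 × 7619.0 / 8261.0 ≈ 599.49 mm ≈ 0.599 m.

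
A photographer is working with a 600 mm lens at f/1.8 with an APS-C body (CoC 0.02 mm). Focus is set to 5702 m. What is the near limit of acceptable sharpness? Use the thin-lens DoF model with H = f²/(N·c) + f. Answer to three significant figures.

3630 m

Hyperfocal distance H = f²/(N·c) + f = 600²/(1.8 × 0.02) + 600 = 360000/0.036 + 600 ≈ 10000600.0 mm ≈ 10001 m.
Near limit Dn = s·(H − f)/(H + s − 2f) = 5702000 × (10000600.0 − 600) / (10000600.0 + 5702000 − 2 × 600) = 5702000 × 10000000.0 / 15701400.0 ≈ 3631523 mm ≈ 3630 m.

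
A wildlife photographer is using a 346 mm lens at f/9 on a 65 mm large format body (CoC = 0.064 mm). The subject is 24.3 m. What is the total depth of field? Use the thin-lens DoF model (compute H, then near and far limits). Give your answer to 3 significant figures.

5.68 m

Hyperfocal distance H = f²/(N·c) + f = 346²/(9 × 0.064) + 346 = 119716/0.576 + 346 ≈ 208186.3 mm ≈ 208.2 m.
Near limit Dn = s·(H − f)/(H + s − 2f) = 24300 × (208186.3 − 346) / (208186.3 + 24300 − 2 × 346) = 24300 × 207840.3 / 231794.3 ≈ 21788.8 mm.
Far limit Df = s·(H − f)/(H − s) = 24300 × (208186.3 − 346) / (208186.3 − 24300) = 24300 × 207840.3 / 183886.3 ≈ 27465.4 mm.
Depth of field = Df − Dn = 27465.4 − 21788.8 ≈ 5676.6 mm ≈ 5.68 m.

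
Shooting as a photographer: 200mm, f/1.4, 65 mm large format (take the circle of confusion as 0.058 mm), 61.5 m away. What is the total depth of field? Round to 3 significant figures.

15.5 m

Hyperfocal distance H = f²/(N·c) + f = 200²/(1.4 × 0.058) + 200 = 40000/0.0812 + 200 ≈ 492810.8 mm ≈ 492.8 m.
Near limit Dn = s·(H − f)/(H + s − 2f) = 61500 × (492810.8 − 200) / (492810.8 + 61500 − 2 × 200) = 61500 × 492610.8 / 553910.8 ≈ 54694 mm.
Far limit Df = s·(H − f)/(H − s) = 61500 × (492810.8 − 200) / (492810.8 − 61500) = 61500 × 492610.8 / 431310.8 ≈ 70241 mm.
Depth of field = Df − Dn = 70241 − 54694 ≈ 15547 mm ≈ 15.5 m.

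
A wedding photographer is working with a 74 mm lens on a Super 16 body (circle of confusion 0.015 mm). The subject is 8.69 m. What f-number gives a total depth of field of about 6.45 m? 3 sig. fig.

f/14

Write h = H − f = f²/(N·c). The thin-lens limits are Dn = s·h/(h + (s−f)) and Df = s·h/(h − (s−f)), so DoF = Df − Dn = 2·s·(s−f)·h / (h² − (s−f)²).
That is a quadratic in h: DoF·h² − 2·s·(s−f)·h − DoF·(s−f)² = 0 ⇒ h = (s−f)·(s + √(s² + DoF²)) / DoF = 8616 × (8690 + √(8690² + 6450²)) / 6450 = 8616 × (8690 + 10822.1) / 6450 ≈ 26065 mm.
Then N = f²/(c·h) = 74² / (0.015 × 26065) = 5476 / 390.97 ≈ 14.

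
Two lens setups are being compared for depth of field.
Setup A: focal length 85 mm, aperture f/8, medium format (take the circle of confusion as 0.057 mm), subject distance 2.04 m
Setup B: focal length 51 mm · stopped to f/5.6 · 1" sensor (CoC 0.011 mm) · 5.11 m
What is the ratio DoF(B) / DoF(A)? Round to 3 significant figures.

2.43

Setup A: H = 85²/(8×0.057) + 85 ≈ 15929.3 mm; DoF = Df − Dn = 2327.14 − 1815.93 ≈ 511.21 mm.
Setup B: H = 51²/(5.6×0.011) + 51 ≈ 42275.0 mm; DoF = Df − Dn = 5805.6 − 4563.3 ≈ 1242.3 mm.
Ratio = 1242.3 / 511.21 ≈ 2.43.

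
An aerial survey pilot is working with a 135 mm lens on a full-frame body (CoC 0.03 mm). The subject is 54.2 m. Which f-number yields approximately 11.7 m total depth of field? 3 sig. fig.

Write h = H − f = f²/(N·c). The thin-lens limits are Dn = s·h/(h + (s−f)) and Df = s·h/(h − (s−f)), so DoF = Df − Dn = 2·s·(s−f)·h / (h² − (s−f)²).
That is a quadratic in h: DoF·h² − 2·s·(s−f)·h − DoF·(s−f)² = 0 ⇒ h = (s−f)·(s + √(s² + DoF²)) / DoF = 54065 × (54200 + √(54200² + 11700²)) / 11700 = 54065 × (54200 + 55448.4) / 11700 ≈ 506679 mm.
Then N = f²/(c·h) = 135² / (0.03 × 506679) = 18225 / 15200 ≈ 1.20.

f/1.20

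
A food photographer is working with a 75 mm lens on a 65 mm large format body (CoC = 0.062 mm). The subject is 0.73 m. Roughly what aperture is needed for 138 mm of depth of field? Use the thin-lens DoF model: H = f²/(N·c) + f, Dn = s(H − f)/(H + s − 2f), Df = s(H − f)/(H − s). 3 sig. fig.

Write h = H − f = f²/(N·c). The thin-lens limits are Dn = s·h/(h + (s−f)) and Df = s·h/(h − (s−f)), so DoF = Df − Dn = 2·s·(s−f)·h / (h² − (s−f)²).
That is a quadratic in h: DoF·h² − 2·s·(s−f)·h − DoF·(s−f)² = 0 ⇒ h = (s−f)·(s + √(s² + DoF²)) / DoF = 655 × (730 + √(730² + 138²)) / 138 = 655 × (730 + 742.929) / 138 ≈ 6991.1 mm.
Then N = f²/(c·h) = 75² / (0.062 × 6991.1) = 5625 / 433.45 ≈ 13.

f/13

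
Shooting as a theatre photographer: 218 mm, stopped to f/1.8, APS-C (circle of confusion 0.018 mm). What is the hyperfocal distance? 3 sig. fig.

Hyperfocal distance H = f²/(N·c) + f = 218²/(1.8 × 0.018) + 218 = 47524/0.0324 + 218 ≈ 1467008.1 mm ≈ 1470 m.

1470 m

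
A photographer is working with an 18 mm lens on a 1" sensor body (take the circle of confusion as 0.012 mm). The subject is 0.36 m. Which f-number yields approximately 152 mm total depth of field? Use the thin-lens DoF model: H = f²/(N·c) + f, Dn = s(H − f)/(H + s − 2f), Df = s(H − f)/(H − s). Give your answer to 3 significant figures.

f/16

Write h = H − f = f²/(N·c). The thin-lens limits are Dn = s·h/(h + (s−f)) and Df = s·h/(h − (s−f)), so DoF = Df − Dn = 2·s·(s−f)·h / (h² − (s−f)²).
That is a quadratic in h: DoF·h² − 2·s·(s−f)·h − DoF·(s−f)² = 0 ⇒ h = (s−f)·(s + √(s² + DoF²)) / DoF = 342 × (360 + √(360² + 152²)) / 152 = 342 × (360 + 390.774) / 152 ≈ 1689.2 mm.
Then N = f²/(c·h) = 18² / (0.012 × 1689.2) = 324 / 20.271 ≈ 16.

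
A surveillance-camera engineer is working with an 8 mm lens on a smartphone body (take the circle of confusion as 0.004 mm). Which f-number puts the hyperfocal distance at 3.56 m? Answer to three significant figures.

Rearrange H = f²/(N·c) + f for N: N = f² / ((H − f)·c).
N = 8² / ((3560 − 8) × 0.004) = 64 / 14.21 ≈ 4.50.

f/4.50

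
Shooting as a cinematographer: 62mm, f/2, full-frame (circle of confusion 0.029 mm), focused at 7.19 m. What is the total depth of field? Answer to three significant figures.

1.56 m

Hyperfocal distance H = f²/(N·c) + f = 62²/(2 × 0.029) + 62 = 3844/0.058 + 62 ≈ 66337.9 mm ≈ 66.34 m.
Near limit Dn = s·(H − f)/(H + s − 2f) = 7190 × (66337.9 − 62) / (66337.9 + 7190 − 2 × 62) = 7190 × 66275.9 / 73403.9 ≈ 6491.8 mm.
Far limit Df = s·(H − f)/(H − s) = 7190 × (66337.9 − 62) / (66337.9 − 7190) = 7190 × 66275.9 / 59147.9 ≈ 8056.5 mm.
Depth of field = Df − Dn = 8056.5 − 6491.8 ≈ 1564.7 mm ≈ 1.56 m.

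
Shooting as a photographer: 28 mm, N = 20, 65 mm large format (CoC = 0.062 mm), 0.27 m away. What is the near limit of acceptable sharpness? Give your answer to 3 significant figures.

Hyperfocal distance H = f²/(N·c) + f = 28²/(20 × 0.062) + 28 = 784/1.24 + 28 ≈ 660.3 mm ≈ 0.660 m.
Near limit Dn = s·(H − f)/(H + s − 2f) = 270 × (660.3 − 28) / (660.3 + 270 − 2 × 28) = 270 × 632.3 / 874.3 ≈ 195.26 mm.

195 mm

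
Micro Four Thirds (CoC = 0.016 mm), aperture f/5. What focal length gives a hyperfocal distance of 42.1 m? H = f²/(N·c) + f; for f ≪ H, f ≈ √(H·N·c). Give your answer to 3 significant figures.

58.0 mm

From H = f²/(N·c) + f, with f ≪ H: f ≈ √(H·N·c) = √(42100 × 5 × 0.016) = √3368.0 ≈ 58.03 mm.
The +f correction barely moves this — solving exactly, f² + N·c·f − N·c·H = 0 ⇒ f = (−N·c + √((N·c)² + 4·N·c·H))/2 = (−0.08 + √13472)/2 ≈ 57.994 mm, so f ≈ 58.0 mm.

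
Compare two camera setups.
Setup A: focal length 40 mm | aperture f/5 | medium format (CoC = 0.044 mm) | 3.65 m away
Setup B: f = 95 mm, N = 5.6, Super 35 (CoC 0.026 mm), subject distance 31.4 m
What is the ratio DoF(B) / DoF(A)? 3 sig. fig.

Setup A: H = 40²/(5×0.044) + 40 ≈ 7312.7 mm; DoF = Df − Dn = 7247.5 − 2439.2 ≈ 4808.3 mm.
Setup B: H = 95²/(5.6×0.026) + 95 ≈ 62079.9 mm; DoF = Df − Dn = 63440 − 20863 ≈ 42577 mm.
Ratio = 42577 / 4808.3 ≈ 8.85.

8.85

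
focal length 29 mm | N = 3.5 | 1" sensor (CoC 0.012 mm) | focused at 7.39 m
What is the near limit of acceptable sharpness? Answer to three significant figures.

5.40 m

Hyperfocal distance H = f²/(N·c) + f = 29²/(3.5 × 0.012) + 29 = 841/0.042 + 29 ≈ 20052.8 mm ≈ 20.05 m.
Near limit Dn = s·(H − f)/(H + s − 2f) = 7390 × (20052.8 − 29) / (20052.8 + 7390 − 2 × 29) = 7390 × 20023.8 / 27384.8 ≈ 5403.6 mm ≈ 5.40 m.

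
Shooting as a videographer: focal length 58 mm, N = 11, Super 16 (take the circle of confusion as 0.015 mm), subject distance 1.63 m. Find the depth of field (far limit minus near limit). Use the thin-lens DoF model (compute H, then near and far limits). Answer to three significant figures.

Hyperfocal distance H = f²/(N·c) + f = 58²/(11 × 0.015) + 58 = 3364/0.165 + 58 ≈ 20445.9 mm ≈ 20.45 m.
Near limit Dn = s·(H − f)/(H + s − 2f) = 1630 × (20445.9 − 58) / (20445.9 + 1630 − 2 × 58) = 1630 × 20387.9 / 21959.9 ≈ 1513.32 mm.
Far limit Df = s·(H − f)/(H − s) = 1630 × (20445.9 − 58) / (20445.9 − 1630) = 1630 × 20387.9 / 18815.9 ≈ 1766.18 mm.
Depth of field = Df − Dn = 1766.18 − 1513.32 ≈ 252.86 mm.

253 mm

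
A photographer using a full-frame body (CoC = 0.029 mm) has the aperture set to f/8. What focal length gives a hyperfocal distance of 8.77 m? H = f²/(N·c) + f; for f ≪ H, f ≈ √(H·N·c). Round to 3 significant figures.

45.0 mm

From H = f²/(N·c) + f, with f ≪ H: f ≈ √(H·N·c) = √(8770 × 8 × 0.029) = √2034.6 ≈ 45.11 mm.
Exact: f² + N·c·f − N·c·H = 0 ⇒ f = (−N·c + √((N·c)² + 4·N·c·H))/2 = (−0.232 + √8138.6)/2 ≈ 44.991 mm ≈ 45.0 mm.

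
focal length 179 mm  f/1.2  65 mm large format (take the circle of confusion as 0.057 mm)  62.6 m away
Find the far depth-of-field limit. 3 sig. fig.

72.2 m

Hyperfocal distance H = f²/(N·c) + f = 179²/(1.2 × 0.057) + 179 = 32041/0.0684 + 179 ≈ 468614.7 mm ≈ 468.6 m.
Far limit Df = s·(H − f)/(H − s) = 62600 × (468614.7 − 179) / (468614.7 − 62600) = 62600 × 468435.7 / 406014.7 ≈ 72224 mm ≈ 72.2 m.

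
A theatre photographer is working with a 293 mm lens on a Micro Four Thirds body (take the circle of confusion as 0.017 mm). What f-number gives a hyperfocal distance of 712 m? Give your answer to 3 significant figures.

f/7.10

Rearrange H = f²/(N·c) + f for N: N = f² / ((H − f)·c).
N = 293² / ((712000 − 293) × 0.017) = 85849 / 12099 ≈ 7.10.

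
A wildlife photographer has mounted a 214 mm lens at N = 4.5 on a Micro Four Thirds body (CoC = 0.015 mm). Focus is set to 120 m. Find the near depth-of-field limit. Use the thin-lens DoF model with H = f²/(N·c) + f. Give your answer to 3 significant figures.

102 m

Hyperfocal distance H = f²/(N·c) + f = 214²/(4.5 × 0.015) + 214 = 45796/0.0675 + 214 ≈ 678673.3 mm ≈ 678.7 m.
Near limit Dn = s·(H − f)/(H + s − 2f) = 120000 × (678673.3 − 214) / (678673.3 + 120000 − 2 × 214) = 120000 × 678459.3 / 798245.3 ≈ 101993 mm ≈ 102 m.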